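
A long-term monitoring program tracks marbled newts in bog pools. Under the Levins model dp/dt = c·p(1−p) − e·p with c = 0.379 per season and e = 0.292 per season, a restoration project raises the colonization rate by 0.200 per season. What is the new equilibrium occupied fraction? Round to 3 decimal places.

0.496

Before: p* = 1 − 0.292/0.379 = 0.2296.
After the change, c = 0.579, e = 0.292, so p* = 1 − 0.292/0.579 = 0.4957.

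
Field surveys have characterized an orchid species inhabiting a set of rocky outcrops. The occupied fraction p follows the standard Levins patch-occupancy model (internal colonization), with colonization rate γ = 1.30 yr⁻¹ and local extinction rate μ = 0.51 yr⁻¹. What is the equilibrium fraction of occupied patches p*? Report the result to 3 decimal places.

0.608

At equilibrium, colonization balances extinction: γ·p*·(1−p*) = μ·p*.
So p* = 1 − μ/γ = 1 − 0.51/1.30 = 1 − 0.3923 = 0.6077.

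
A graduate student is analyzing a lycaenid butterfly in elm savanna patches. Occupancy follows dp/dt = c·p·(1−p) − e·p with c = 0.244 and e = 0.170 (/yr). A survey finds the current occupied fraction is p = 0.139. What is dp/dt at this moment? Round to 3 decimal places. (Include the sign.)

Colonization term: c·p·(1−p) = 0.244×0.139×0.8610 = 0.02920.
Extinction term: e·p = 0.02363.
dp/dt = 0.02920 − 0.02363 = 0.00557.

0.006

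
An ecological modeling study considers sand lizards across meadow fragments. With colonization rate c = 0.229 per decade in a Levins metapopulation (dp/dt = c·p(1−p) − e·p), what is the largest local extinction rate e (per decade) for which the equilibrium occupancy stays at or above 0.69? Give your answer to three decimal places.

0.071

1 − e/c ≥ 0.69 ⇒ e ≤ c(1 − 0.69) = 0.229 × 0.3100.
e_max = 0.0710.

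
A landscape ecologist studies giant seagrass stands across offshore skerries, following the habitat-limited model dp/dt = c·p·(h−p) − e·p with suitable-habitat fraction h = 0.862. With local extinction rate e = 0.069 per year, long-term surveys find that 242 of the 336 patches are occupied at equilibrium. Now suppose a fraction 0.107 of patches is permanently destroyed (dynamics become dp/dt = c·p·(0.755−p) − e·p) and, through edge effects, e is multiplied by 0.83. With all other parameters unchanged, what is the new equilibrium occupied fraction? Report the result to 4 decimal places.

Observed p* = 242/336 = 0.72024.
Balance c(h−p*) = e gives c = e/(0.862 − 0.72024) = 0.069/0.14176 = 0.48674.
New p* = 0.755 − e/c = 0.755 − 0.05727/0.48674 = 0.63734.

0.6373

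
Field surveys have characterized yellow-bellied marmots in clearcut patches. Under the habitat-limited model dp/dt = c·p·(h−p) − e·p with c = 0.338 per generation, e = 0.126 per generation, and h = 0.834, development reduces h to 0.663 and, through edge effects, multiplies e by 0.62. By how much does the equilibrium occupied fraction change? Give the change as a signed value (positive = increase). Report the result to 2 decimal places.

Before: p* = h − e/c = 0.834 − 0.126/0.338 = 0.834 − 0.3728 = 0.4612.
After: c = 0.338, e = 0.07812, h = 0.663; p* = 0.663 − 0.07812/0.338 = 0.4319.
Δp* = 0.4319 − 0.4612 = -0.0293.

-0.03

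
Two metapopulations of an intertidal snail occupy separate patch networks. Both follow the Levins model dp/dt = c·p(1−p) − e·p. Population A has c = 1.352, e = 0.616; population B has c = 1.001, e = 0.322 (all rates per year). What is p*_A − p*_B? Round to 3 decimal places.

-0.134

A: p*_A = 1 − 0.616/1.352 = 0.5444.
B: p*_B = 1 − 0.322/1.001 = 0.6783.
p*_A − p*_B = 0.5444 − 0.6783 = -0.1339.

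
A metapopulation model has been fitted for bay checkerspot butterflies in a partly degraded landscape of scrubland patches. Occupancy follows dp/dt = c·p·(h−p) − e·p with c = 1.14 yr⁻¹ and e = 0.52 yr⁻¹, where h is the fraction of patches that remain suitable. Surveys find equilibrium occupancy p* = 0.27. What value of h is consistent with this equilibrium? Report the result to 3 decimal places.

0.726

At equilibrium c(h−p*) = e, so h = p* + e/c.
h = 0.27 + 0.52/1.14 = 0.27 + 0.4561 = 0.7261.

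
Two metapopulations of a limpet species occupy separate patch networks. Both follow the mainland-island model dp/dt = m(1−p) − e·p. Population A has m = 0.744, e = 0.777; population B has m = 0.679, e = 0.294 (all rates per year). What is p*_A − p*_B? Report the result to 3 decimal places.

A: p*_A = m/(m+e) = 0.744/1.5210 = 0.4892.
B: p*_B = 0.679/0.9730 = 0.6978.
p*_A − p*_B = 0.4892 − 0.6978 = -0.2087.

-0.209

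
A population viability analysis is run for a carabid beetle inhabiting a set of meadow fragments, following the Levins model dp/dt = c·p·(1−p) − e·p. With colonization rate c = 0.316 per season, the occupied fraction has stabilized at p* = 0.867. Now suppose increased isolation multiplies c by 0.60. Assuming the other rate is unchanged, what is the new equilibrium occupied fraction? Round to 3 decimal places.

0.778

Balance c(1−p*) = e gives e = 0.316×(1 − 0.86700) = 0.04203.
New p* = 1 − e/c = 1 − 0.04203/0.18960 = 0.77832.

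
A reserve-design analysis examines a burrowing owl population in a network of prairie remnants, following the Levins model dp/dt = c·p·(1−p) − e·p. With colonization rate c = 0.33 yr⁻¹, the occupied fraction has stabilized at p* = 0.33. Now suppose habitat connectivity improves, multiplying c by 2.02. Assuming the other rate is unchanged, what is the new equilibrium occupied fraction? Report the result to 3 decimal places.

Balance c(1−p*) = e gives e = 0.33×(1 − 0.33000) = 0.22110.
New p* = 1 − e/c = 1 − 0.22110/0.66660 = 0.66832.

0.668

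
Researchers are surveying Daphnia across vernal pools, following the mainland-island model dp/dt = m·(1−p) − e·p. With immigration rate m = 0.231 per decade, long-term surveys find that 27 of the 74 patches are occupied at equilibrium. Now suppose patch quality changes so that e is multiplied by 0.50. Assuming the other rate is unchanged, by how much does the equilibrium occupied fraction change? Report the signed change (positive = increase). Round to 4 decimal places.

0.1698

Observed p* = 27/74 = 0.36486.
Balance m(1−p*) = e·p* gives e = m(1−p*)/p* = 0.231×0.63514/0.36486 = 0.40212.
New p* = m/(m+e) = 0.23100/(0.23100+0.20106) = 0.53465.
Δp* = 0.53465 − 0.36486 = +0.16979.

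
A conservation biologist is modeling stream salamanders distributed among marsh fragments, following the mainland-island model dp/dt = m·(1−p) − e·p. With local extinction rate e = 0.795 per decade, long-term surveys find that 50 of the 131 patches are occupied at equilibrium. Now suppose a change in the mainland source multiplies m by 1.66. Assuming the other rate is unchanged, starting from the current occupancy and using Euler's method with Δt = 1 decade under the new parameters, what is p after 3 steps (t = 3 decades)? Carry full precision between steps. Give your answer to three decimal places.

Observed p* = 50/131 = 0.38168.
Balance m(1−p*) = e·p* gives m = e·p*/(1−p*) = 0.795×0.38168/0.61832 = 0.49074.
Starting from p₀ = 0.38168; update p ← p + (dp/dt)·Δt with the new parameters.
  1  |  dp/dt·Δt = +0.200267  |  p_1 = 0.581947
  2  |  dp/dt·Δt = -0.122089  |  p_2 = 0.459858
  3  |  dp/dt·Δt = +0.074429  |  p_3 = 0.534287

0.534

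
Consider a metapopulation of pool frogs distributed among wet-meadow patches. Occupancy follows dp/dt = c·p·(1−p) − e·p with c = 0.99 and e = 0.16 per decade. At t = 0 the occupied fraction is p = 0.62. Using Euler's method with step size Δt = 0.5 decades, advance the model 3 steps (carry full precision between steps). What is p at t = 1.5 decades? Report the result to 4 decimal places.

0.7750

Update rule: p ← p + [c·p·(1−p) − e·p]·Δt with Δt = 0.5.
t = 0.5: p = 0.62000 + (+0.06702) = 0.68702
t = 1: p = 0.68702 + (+0.05147) = 0.73850
t = 1.5: p = 0.73850 + (+0.03651) = 0.77501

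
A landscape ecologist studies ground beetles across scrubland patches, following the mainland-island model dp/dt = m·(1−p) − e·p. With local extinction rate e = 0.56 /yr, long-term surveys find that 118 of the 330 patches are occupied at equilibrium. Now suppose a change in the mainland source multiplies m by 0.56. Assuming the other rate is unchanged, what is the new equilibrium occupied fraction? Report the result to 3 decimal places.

0.238

Observed p* = 118/330 = 0.35758.
Balance m(1−p*) = e·p* gives m = e·p*/(1−p*) = 0.56×0.35758/0.64242 = 0.31170.
New p* = m/(m+e) = 0.17455/(0.17455+0.56000) = 0.23763.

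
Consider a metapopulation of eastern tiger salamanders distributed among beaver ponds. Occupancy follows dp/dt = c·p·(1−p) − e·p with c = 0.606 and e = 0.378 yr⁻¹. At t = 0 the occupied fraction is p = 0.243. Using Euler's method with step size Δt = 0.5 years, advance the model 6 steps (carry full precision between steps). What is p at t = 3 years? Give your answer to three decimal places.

Update rule: p ← p + [c·p·(1−p) − e·p]·Δt with Δt = 0.5.
  1  |  dp/dt·Δt = +0.009810  |  p_1 = 0.252810
  2  |  dp/dt·Δt = +0.009455  |  p_2 = 0.262265
  3  |  dp/dt·Δt = +0.009057  |  p_3 = 0.271322
  4  |  dp/dt·Δt = +0.008625  |  p_4 = 0.279947
  5  |  dp/dt·Δt = +0.008168  |  p_5 = 0.288115
  6  |  dp/dt·Δt = +0.007693  |  p_6 = 0.295808

0.296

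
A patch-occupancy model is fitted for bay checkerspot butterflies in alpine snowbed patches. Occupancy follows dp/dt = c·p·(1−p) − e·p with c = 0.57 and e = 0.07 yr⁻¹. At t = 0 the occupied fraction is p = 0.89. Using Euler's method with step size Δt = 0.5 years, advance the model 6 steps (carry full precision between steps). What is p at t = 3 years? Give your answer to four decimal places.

0.8794

Update rule: p ← p + [c·p·(1−p) − e·p]·Δt with Δt = 0.5.
step 1: Δp = -0.00325, p = 0.88675
step 2: Δp = -0.00242, p = 0.88434
step 3: Δp = -0.00180, p = 0.88254
step 4: Δp = -0.00134, p = 0.88119
step 5: Δp = -0.00100, p = 0.88019
step 6: Δp = -0.00075, p = 0.87944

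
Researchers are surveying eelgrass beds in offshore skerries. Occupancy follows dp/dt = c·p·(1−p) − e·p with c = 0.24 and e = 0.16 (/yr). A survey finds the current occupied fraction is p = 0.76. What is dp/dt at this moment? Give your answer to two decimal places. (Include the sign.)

-0.08

Colonization term: c·p·(1−p) = 0.24×0.76×0.2400 = 0.04378.
Extinction term: e·p = 0.12160.
dp/dt = 0.04378 − 0.12160 = -0.07782.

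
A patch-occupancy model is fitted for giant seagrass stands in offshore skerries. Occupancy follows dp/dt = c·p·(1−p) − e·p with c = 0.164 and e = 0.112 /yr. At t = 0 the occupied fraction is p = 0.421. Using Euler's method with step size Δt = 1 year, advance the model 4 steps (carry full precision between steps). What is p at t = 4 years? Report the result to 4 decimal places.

Update rule: p ← p + [c·p·(1−p) − e·p]·Δt with Δt = 1.
  1  |  dp/dt·Δt = -0.007176  |  p_1 = 0.413824
  2  |  dp/dt·Δt = -0.006566  |  p_2 = 0.407258
  3  |  dp/dt·Δt = -0.006023  |  p_3 = 0.401235
  4  |  dp/dt·Δt = -0.005538  |  p_4 = 0.395697

0.3957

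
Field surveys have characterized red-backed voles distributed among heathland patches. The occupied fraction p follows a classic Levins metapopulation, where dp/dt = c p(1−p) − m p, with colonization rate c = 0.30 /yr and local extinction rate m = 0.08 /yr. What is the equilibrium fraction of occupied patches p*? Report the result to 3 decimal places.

0.733

At equilibrium, colonization balances extinction: c·p*·(1−p*) = m·p*.
So p* = 1 − m/c = 1 − 0.08/0.30 = 1 − 0.2667 = 0.7333.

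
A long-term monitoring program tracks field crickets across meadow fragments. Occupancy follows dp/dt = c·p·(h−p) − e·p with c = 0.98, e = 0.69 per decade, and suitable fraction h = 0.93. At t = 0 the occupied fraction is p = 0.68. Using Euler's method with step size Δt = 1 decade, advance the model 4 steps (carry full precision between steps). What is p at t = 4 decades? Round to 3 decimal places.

0.273

Update rule: p ← p + [c·p·(h−p) − e·p]·Δt with Δt = 1.
p: 0.68000 → 0.37740  (Δp = -0.30260)
p: 0.37740 → 0.32137  (Δp = -0.05603)
p: 0.32137 → 0.29131  (Δp = -0.03006)
p: 0.29131 → 0.27264  (Δp = -0.01867)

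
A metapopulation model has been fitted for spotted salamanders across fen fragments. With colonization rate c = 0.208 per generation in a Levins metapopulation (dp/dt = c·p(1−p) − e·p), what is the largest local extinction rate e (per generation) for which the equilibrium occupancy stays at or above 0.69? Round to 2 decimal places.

0.06

1 − e/c ≥ 0.69 ⇒ e ≤ c(1 − 0.69) = 0.208 × 0.3100.
e_max = 0.0645.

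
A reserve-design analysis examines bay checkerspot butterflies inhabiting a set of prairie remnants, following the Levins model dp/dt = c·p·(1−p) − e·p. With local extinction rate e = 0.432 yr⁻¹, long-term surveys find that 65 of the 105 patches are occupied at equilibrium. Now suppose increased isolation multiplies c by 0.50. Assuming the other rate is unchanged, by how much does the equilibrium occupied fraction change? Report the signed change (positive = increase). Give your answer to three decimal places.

Observed p* = 65/105 = 0.61905.
Balance c(1−p*) = e gives c = e/(1 − 0.61905) = 0.432/0.38095 = 1.13401.
New p* = 1 − e/c = 1 − 0.43200/0.56700 = 0.23810.
Δp* = 0.23810 − 0.61905 = -0.38095.

-0.381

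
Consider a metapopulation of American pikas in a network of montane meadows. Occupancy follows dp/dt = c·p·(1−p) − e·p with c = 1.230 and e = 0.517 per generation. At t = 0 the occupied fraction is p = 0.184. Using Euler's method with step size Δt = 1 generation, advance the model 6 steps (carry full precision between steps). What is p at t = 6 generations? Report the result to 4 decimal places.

0.5748

Update rule: p ← p + [c·p·(1−p) − e·p]·Δt with Δt = 1.
  1  |  dp/dt·Δt = +0.089549  |  p_1 = 0.273549
  2  |  dp/dt·Δt = +0.103001  |  p_2 = 0.376550
  3  |  dp/dt·Δt = +0.094079  |  p_3 = 0.470628
  4  |  dp/dt·Δt = +0.063124  |  p_4 = 0.533752
  5  |  dp/dt·Δt = +0.030149  |  p_5 = 0.563901
  6  |  dp/dt·Δt = +0.010941  |  p_6 = 0.574842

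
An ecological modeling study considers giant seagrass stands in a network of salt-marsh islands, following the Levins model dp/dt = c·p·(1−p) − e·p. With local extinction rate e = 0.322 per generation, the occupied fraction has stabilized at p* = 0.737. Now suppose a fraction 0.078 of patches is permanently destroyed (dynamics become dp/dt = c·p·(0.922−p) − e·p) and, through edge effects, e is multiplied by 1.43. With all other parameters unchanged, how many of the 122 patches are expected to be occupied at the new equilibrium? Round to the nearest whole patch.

67

Balance c(1−p*) = e gives c = e/(1 − 0.73700) = 0.322/0.26300 = 1.22433.
New p* = 0.922 − e/c = 0.922 − 0.46046/1.22433 = 0.54591.
Expected occupied = 122 × 0.54591 = 66.60 ≈ 67.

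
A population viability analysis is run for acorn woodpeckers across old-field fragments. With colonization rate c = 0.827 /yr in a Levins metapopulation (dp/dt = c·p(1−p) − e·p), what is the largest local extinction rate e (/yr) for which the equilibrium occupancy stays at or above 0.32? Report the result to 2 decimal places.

0.56

1 − e/c ≥ 0.32 ⇒ e ≤ c(1 − 0.32) = 0.827 × 0.6800.
e_max = 0.5624.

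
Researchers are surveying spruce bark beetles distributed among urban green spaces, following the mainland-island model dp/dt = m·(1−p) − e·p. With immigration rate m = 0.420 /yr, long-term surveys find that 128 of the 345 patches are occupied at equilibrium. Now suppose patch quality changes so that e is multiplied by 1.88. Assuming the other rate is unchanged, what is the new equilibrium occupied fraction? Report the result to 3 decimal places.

Observed p* = 128/345 = 0.37101.
Balance m(1−p*) = e·p* gives e = m(1−p*)/p* = 0.420×0.62899/0.37101 = 0.71204.
New p* = m/(m+e) = 0.42000/(0.42000+1.33864) = 0.23882.

0.239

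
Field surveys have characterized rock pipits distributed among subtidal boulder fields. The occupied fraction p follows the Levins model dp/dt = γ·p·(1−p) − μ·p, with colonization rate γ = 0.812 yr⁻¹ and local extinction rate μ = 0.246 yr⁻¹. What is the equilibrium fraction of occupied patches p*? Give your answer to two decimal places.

0.70

At equilibrium, colonization balances extinction: γ·p*·(1−p*) = μ·p*.
So p* = 1 − μ/γ = 1 − 0.246/0.812 = 1 − 0.3030 = 0.6970.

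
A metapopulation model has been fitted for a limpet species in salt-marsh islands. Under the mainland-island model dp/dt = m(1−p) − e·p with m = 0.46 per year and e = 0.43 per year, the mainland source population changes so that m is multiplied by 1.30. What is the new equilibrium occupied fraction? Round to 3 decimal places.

0.582

Before: p* = 0.46/(0.46+0.43) = 0.5169.
After: m = 0.598, e = 0.43; p* = 0.598/1.0280 = 0.5817.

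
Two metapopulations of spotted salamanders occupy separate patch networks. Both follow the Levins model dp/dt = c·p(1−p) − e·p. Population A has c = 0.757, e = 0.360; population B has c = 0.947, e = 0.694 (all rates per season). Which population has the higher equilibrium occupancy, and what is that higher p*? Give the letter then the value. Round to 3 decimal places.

A, 0.524

A: p*_A = 1 − 0.360/0.757 = 0.5244.
B: p*_B = 1 − 0.694/0.947 = 0.2672.
A is higher at 0.5244.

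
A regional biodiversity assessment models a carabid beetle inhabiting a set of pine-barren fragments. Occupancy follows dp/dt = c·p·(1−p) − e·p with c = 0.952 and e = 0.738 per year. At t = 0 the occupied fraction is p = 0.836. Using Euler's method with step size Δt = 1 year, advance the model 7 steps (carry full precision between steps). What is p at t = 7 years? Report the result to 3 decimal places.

0.243

Update rule: p ← p + [c·p·(1−p) − e·p]·Δt with Δt = 1.
  1  |  dp/dt·Δt = -0.486445  |  p_1 = 0.349555
  2  |  dp/dt·Δt = -0.041519  |  p_2 = 0.308036
  3  |  dp/dt·Δt = -0.024412  |  p_3 = 0.283624
  4  |  dp/dt·Δt = -0.015886  |  p_4 = 0.267738
  5  |  dp/dt·Δt = -0.010947  |  p_5 = 0.256791
  6  |  dp/dt·Δt = -0.007823  |  p_6 = 0.248968
  7  |  dp/dt·Δt = -0.005731  |  p_7 = 0.243237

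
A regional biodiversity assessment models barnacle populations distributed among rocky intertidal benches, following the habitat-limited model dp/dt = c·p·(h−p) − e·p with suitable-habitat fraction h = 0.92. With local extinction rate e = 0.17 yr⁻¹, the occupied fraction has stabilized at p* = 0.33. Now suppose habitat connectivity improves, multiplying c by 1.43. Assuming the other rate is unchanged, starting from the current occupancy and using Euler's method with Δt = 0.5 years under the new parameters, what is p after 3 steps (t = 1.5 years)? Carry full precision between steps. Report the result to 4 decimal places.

0.3649

Balance c(h−p*) = e gives c = e/(0.92 − 0.33000) = 0.17/0.59000 = 0.28814.
Starting from p₀ = 0.33000; update p ← p + (dp/dt)·Δt with the new parameters.
step 1: Δp = +0.01206, p = 0.34206
step 2: Δp = +0.01165, p = 0.35371
step 3: Δp = +0.01120, p = 0.36491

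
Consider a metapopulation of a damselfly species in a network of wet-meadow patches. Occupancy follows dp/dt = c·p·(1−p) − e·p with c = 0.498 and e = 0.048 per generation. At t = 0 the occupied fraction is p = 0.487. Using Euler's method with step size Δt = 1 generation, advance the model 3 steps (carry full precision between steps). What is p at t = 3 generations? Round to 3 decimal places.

Update rule: p ← p + [c·p·(1−p) − e·p]·Δt with Δt = 1.
  1  |  dp/dt·Δt = +0.101040  |  p_1 = 0.588040
  2  |  dp/dt·Δt = +0.092414  |  p_2 = 0.680454
  3  |  dp/dt·Δt = +0.075622  |  p_3 = 0.756075

0.756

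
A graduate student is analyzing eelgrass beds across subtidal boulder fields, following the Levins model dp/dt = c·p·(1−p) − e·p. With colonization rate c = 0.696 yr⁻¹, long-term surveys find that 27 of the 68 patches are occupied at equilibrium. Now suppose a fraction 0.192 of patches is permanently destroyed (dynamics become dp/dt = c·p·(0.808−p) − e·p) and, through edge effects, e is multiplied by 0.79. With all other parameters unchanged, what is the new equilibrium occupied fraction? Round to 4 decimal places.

0.3317

Observed p* = 27/68 = 0.39706.
Balance c(1−p*) = e gives e = 0.696×(1 − 0.39706) = 0.41965.
New p* = 0.808 − e/c = 0.808 − 0.33152/0.69600 = 0.33168.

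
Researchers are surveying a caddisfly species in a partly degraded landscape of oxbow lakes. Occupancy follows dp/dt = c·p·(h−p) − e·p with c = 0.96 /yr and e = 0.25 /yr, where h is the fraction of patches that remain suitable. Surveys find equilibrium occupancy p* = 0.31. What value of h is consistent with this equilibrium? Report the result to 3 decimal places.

At equilibrium c(h−p*) = e, so h = p* + e/c.
h = 0.31 + 0.25/0.96 = 0.31 + 0.2604 = 0.5704.

0.570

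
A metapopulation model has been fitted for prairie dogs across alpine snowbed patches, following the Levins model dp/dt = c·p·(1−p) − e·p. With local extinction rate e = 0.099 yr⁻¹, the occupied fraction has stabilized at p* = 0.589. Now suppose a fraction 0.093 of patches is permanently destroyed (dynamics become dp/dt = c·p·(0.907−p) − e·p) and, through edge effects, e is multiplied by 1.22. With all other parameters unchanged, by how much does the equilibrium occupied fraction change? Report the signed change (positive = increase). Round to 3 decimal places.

Balance c(1−p*) = e gives c = e/(1 − 0.58900) = 0.099/0.41100 = 0.24088.
New p* = 0.907 − e/c = 0.907 − 0.12078/0.24088 = 0.40559.
Δp* = 0.40559 − 0.58900 = -0.18341.

-0.183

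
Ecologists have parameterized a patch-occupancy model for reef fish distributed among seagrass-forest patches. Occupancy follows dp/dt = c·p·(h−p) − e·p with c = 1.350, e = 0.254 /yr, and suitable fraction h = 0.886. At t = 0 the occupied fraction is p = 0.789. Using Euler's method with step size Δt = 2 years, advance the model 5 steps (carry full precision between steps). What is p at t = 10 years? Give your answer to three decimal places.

0.651

Update rule: p ← p + [c·p·(h−p) − e·p]·Δt with Δt = 2.
  1  |  dp/dt·Δt = -0.194173  |  p_1 = 0.594827
  2  |  dp/dt·Δt = +0.165461  |  p_2 = 0.760288
  3  |  dp/dt·Δt = -0.128168  |  p_3 = 0.632120
  4  |  dp/dt·Δt = +0.112186  |  p_4 = 0.744306
  5  |  dp/dt·Δt = -0.093356  |  p_5 = 0.650950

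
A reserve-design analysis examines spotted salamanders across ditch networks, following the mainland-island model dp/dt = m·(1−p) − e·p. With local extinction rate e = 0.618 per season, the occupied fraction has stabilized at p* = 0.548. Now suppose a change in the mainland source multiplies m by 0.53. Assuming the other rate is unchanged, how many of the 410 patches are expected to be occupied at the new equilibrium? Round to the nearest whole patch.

160

Balance m(1−p*) = e·p* gives m = e·p*/(1−p*) = 0.618×0.54800/0.45200 = 0.74926.
New p* = m/(m+e) = 0.39711/(0.39711+0.61800) = 0.39120.
Expected occupied = 410 × 0.39120 = 160.39 ≈ 160.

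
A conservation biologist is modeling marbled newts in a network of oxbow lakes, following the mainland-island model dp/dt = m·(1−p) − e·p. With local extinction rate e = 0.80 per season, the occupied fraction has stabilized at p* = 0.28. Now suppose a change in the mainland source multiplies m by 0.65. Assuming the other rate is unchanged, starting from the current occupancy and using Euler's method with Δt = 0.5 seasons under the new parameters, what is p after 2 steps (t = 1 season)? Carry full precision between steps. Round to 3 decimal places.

Balance m(1−p*) = e·p* gives m = e·p*/(1−p*) = 0.80×0.28000/0.72000 = 0.31111.
Starting from p₀ = 0.28000; update p ← p + (dp/dt)·Δt with the new parameters.
p: 0.28000 → 0.24080  (Δp = -0.03920)
p: 0.24080 → 0.22124  (Δp = -0.01956)

0.221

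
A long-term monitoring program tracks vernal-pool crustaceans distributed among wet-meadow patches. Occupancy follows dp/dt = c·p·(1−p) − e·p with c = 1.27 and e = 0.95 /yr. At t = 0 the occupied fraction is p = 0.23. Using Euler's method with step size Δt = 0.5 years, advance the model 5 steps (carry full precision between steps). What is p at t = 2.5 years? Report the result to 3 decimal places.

0.242

Update rule: p ← p + [c·p·(1−p) − e·p]·Δt with Δt = 0.5.
  1  |  dp/dt·Δt = +0.003209  |  p_1 = 0.233209
  2  |  dp/dt·Δt = +0.002778  |  p_2 = 0.235987
  3  |  dp/dt·Δt = +0.002395  |  p_3 = 0.238382
  4  |  dp/dt·Δt = +0.002057  |  p_4 = 0.240438
  5  |  dp/dt·Δt = +0.001760  |  p_5 = 0.242199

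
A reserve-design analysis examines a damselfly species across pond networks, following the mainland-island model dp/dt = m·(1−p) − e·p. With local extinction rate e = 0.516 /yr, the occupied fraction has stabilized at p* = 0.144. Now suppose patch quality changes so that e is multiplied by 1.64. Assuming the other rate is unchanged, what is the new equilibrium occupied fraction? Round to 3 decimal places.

Balance m(1−p*) = e·p* gives m = e·p*/(1−p*) = 0.516×0.14400/0.85600 = 0.08680.
New p* = m/(m+e) = 0.08680/(0.08680+0.84624) = 0.09303.

0.093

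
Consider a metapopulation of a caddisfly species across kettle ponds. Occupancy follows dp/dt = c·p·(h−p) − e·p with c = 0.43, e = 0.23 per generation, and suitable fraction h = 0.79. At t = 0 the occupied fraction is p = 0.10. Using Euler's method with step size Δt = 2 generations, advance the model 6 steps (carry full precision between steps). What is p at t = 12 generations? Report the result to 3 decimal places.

0.181

Update rule: p ← p + [c·p·(h−p) − e·p]·Δt with Δt = 2.
  1  |  dp/dt·Δt = +0.013340  |  p_1 = 0.113340
  2  |  dp/dt·Δt = +0.013819  |  p_2 = 0.127159
  3  |  dp/dt·Δt = +0.013993  |  p_3 = 0.141152
  4  |  dp/dt·Δt = +0.013834  |  p_4 = 0.154986
  5  |  dp/dt·Δt = +0.013346  |  p_5 = 0.168333
  6  |  dp/dt·Δt = +0.012563  |  p_6 = 0.180896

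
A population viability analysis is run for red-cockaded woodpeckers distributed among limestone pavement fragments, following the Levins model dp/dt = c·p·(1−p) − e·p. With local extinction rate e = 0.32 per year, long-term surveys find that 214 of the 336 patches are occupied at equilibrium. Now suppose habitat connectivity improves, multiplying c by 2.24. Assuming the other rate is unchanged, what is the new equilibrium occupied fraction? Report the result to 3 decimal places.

0.838

Observed p* = 214/336 = 0.63690.
Balance c(1−p*) = e gives c = e/(1 − 0.63690) = 0.32/0.36310 = 0.88130.
New p* = 1 − e/c = 1 − 0.32000/1.97411 = 0.83790.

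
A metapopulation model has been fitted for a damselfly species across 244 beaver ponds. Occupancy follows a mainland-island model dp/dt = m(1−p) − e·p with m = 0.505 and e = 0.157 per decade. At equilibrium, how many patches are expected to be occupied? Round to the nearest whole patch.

186

p* = m/(m+e) = 0.505/0.6620 = 0.7628.
Expected occupied patches = N × p* = 244 × 0.7628 = 186.13 ≈ 186.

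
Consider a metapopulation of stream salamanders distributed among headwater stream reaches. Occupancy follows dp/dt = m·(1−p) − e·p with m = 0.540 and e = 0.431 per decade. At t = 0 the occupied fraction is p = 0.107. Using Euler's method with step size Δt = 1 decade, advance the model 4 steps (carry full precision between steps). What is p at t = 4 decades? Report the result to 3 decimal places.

0.556

Update rule: p ← p + [m·(1−p) − e·p]·Δt with Δt = 1.
p: 0.10700 → 0.54310  (Δp = +0.43610)
p: 0.54310 → 0.55575  (Δp = +0.01265)
p: 0.55575 → 0.55612  (Δp = +0.00037)
p: 0.55612 → 0.55613  (Δp = +0.00001)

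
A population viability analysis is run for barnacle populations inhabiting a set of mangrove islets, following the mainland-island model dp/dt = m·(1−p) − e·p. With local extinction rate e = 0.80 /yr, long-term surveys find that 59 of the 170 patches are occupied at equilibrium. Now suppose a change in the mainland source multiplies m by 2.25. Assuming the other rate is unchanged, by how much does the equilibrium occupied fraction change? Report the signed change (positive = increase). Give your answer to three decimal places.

Observed p* = 59/170 = 0.34706.
Balance m(1−p*) = e·p* gives m = e·p*/(1−p*) = 0.80×0.34706/0.65294 = 0.42523.
New p* = m/(m+e) = 0.95677/(0.95677+0.80000) = 0.54462.
Δp* = 0.54462 − 0.34706 = +0.19756.

0.198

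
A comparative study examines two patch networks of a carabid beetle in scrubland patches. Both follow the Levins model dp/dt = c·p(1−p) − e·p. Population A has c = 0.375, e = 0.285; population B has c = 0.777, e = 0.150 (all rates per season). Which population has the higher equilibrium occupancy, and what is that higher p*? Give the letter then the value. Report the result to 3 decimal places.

A: p*_A = 1 − 0.285/0.375 = 0.2400.
B: p*_B = 1 − 0.150/0.777 = 0.8069.
B is higher at 0.8069.

B, 0.807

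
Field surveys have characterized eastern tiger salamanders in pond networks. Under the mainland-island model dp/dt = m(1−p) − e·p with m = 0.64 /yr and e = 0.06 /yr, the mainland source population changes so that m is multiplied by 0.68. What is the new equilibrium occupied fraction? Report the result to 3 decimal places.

Before: p* = 0.64/(0.64+0.06) = 0.9143.
After: m = 0.4352, e = 0.06; p* = 0.4352/0.4952 = 0.8788.

0.879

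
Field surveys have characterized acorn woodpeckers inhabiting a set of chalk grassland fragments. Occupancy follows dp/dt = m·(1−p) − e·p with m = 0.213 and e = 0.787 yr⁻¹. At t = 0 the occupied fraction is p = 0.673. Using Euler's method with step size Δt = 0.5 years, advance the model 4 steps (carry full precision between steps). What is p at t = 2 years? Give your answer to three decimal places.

Update rule: p ← p + [m·(1−p) − e·p]·Δt with Δt = 0.5.
  1  |  dp/dt·Δt = -0.230000  |  p_1 = 0.443000
  2  |  dp/dt·Δt = -0.115000  |  p_2 = 0.328000
  3  |  dp/dt·Δt = -0.057500  |  p_3 = 0.270500
  4  |  dp/dt·Δt = -0.028750  |  p_4 = 0.241750

0.242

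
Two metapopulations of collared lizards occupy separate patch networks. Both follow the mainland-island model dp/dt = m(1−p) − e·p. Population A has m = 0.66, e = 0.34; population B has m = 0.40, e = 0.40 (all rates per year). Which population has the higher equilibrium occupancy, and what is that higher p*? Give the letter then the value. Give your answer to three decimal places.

A, 0.660

A: p*_A = m/(m+e) = 0.66/1.0000 = 0.6600.
B: p*_B = 0.40/0.8000 = 0.5000.
A is higher at 0.6600.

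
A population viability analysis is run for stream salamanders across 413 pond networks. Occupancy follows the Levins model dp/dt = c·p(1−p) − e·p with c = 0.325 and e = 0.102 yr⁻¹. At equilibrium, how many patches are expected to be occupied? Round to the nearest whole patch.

p* = 1 − e/c = 1 − 0.102/0.325 = 0.6862.
Expected occupied patches = N × p* = 413 × 0.6862 = 283.38 ≈ 283.

283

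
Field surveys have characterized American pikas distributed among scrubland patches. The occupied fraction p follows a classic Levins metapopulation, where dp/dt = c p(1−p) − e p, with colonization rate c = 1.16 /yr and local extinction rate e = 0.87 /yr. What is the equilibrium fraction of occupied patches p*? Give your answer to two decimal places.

0.25

Setting dp/dt = 0 and dividing through by p* gives c·(1−p*) = e.
So p* = 1 − e/c = 1 − 0.87/1.16 = 1 − 0.7500 = 0.2500.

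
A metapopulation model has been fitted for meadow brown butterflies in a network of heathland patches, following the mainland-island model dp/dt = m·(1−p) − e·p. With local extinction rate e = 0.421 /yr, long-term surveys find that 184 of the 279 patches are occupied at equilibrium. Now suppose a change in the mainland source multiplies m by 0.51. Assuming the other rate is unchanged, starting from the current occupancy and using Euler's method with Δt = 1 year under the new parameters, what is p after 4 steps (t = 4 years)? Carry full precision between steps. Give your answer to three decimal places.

0.497

Observed p* = 184/279 = 0.65950.
Balance m(1−p*) = e·p* gives m = e·p*/(1−p*) = 0.421×0.65950/0.34050 = 0.81541.
Starting from p₀ = 0.65950; update p ← p + (dp/dt)·Δt with the new parameters.
p: 0.65950 → 0.52345  (Δp = -0.13605)
p: 0.52345 → 0.50126  (Δp = -0.02219)
p: 0.50126 → 0.49763  (Δp = -0.00362)
p: 0.49763 → 0.49704  (Δp = -0.00059)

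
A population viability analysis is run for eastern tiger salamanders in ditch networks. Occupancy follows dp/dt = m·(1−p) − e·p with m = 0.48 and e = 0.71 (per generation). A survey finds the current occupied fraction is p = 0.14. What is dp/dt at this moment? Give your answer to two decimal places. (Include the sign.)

0.31

Colonization term: m·(1−p) = 0.48×0.8600 = 0.41280.
Extinction term: e·p = 0.09940.
dp/dt = 0.41280 − 0.09940 = 0.31340.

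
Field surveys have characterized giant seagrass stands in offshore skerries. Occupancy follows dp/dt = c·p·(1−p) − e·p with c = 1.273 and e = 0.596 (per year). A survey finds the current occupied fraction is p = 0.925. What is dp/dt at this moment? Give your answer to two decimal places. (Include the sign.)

Colonization term: c·p·(1−p) = 1.273×0.925×0.0750 = 0.08831.
Extinction term: e·p = 0.55130.
dp/dt = 0.08831 − 0.55130 = -0.46299.

-0.46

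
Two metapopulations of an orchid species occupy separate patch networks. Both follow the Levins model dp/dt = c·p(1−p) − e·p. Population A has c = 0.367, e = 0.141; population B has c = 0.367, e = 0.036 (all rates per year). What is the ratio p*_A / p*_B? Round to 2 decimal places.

0.68

A: p*_A = 1 − 0.141/0.367 = 0.6158.
B: p*_B = 1 − 0.036/0.367 = 0.9019.
p*_A / p*_B = 0.6158/0.9019 = 0.6828.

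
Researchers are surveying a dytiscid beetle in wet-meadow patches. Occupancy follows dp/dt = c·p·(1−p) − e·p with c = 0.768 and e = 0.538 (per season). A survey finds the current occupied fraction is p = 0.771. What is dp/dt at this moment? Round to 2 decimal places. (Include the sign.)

-0.28

Colonization term: c·p·(1−p) = 0.768×0.771×0.2290 = 0.13560.
Extinction term: e·p = 0.41480.
dp/dt = 0.13560 − 0.41480 = -0.27920.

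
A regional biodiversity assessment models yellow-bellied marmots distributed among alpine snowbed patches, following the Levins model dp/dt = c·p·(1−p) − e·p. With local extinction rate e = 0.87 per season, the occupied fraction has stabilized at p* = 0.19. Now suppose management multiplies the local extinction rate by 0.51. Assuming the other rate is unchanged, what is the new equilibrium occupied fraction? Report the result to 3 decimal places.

0.587

Balance c(1−p*) = e gives c = e/(1 − 0.19000) = 0.87/0.81000 = 1.07407.
New p* = 1 − e/c = 1 − 0.44370/1.07407 = 0.58690.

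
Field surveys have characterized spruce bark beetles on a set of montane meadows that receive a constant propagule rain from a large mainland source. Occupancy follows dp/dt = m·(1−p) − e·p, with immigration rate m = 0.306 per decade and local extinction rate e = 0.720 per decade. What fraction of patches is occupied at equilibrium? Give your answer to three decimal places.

At equilibrium the propagule rain into empty patches balances local extinction: m(1−p*) = e·p*.
p* = m/(m+e) = 0.306/(0.306+0.720) = 0.306/1.0260 = 0.2982.

0.298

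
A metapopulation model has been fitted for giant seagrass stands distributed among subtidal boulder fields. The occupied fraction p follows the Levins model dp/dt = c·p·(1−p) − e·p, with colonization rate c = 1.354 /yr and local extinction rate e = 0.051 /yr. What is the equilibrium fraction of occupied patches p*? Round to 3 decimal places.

0.962

Setting dp/dt = 0 and dividing through by p* gives c·(1−p*) = e.
So p* = 1 − e/c = 1 − 0.051/1.354 = 1 − 0.0377 = 0.9623.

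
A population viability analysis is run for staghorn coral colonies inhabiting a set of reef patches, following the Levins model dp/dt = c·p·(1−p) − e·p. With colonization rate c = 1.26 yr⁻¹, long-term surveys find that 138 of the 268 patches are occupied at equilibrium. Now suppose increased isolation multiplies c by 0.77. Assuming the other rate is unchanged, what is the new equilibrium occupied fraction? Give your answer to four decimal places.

0.3700

Observed p* = 138/268 = 0.51493.
Balance c(1−p*) = e gives e = 1.26×(1 − 0.51493) = 0.61119.
New p* = 1 − e/c = 1 − 0.61119/0.97020 = 0.37004.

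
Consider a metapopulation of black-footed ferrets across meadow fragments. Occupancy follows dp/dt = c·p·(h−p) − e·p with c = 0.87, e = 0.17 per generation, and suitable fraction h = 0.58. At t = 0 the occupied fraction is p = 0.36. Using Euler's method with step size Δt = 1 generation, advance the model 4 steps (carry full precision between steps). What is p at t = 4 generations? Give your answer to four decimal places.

0.3794

Update rule: p ← p + [c·p·(h−p) − e·p]·Δt with Δt = 1.
  1  |  dp/dt·Δt = +0.007704  |  p_1 = 0.367704
  2  |  dp/dt·Δt = +0.005404  |  p_2 = 0.373108
  3  |  dp/dt·Δt = +0.003729  |  p_3 = 0.376838
  4  |  dp/dt·Δt = +0.002544  |  p_4 = 0.379382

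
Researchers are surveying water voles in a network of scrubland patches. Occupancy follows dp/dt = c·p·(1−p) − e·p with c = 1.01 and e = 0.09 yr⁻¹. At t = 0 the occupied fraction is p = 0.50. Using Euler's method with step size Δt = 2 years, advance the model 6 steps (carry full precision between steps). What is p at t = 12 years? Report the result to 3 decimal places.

Update rule: p ← p + [c·p·(1−p) − e·p]·Δt with Δt = 2.
  1  |  dp/dt·Δt = +0.415000  |  p_1 = 0.915000
  2  |  dp/dt·Δt = -0.007595  |  p_2 = 0.907405
  3  |  dp/dt·Δt = +0.006389  |  p_3 = 0.913794
  4  |  dp/dt·Δt = -0.005359  |  p_4 = 0.908435
  5  |  dp/dt·Δt = +0.004507  |  p_5 = 0.912942
  6  |  dp/dt·Δt = -0.003782  |  p_6 = 0.909160

0.909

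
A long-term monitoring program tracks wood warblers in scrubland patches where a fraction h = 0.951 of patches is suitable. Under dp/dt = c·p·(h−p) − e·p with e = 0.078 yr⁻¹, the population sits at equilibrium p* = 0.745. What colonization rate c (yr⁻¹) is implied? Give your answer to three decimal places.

0.379

At equilibrium c(h−p*) = e, so c = e/(h−p*).
c = 0.078/(0.951 − 0.745) = 0.078/0.2060 = 0.3786.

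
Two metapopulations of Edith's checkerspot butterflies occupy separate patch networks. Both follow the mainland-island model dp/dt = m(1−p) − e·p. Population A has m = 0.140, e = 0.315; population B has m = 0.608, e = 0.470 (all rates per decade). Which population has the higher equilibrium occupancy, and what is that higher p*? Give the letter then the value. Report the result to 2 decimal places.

A: p*_A = m/(m+e) = 0.140/0.4550 = 0.3077.
B: p*_B = 0.608/1.0780 = 0.5640.
B is higher at 0.5640.

B, 0.56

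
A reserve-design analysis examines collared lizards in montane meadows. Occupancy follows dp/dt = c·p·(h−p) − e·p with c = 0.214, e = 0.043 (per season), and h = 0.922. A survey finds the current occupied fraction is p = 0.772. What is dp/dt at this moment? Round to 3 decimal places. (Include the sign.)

Colonization term: c·p·(h−p) = 0.214×0.772×0.1500 = 0.02478.
Extinction term: e·p = 0.03320.
dp/dt = 0.02478 − 0.03320 = -0.00841.

-0.008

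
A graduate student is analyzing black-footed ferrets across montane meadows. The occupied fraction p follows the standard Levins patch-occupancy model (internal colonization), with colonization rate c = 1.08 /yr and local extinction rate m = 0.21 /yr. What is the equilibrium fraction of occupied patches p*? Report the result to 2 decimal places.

At equilibrium, colonization balances extinction: c·p*·(1−p*) = m·p*.
So p* = 1 − m/c = 1 − 0.21/1.08 = 1 − 0.1944 = 0.8056.

0.81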